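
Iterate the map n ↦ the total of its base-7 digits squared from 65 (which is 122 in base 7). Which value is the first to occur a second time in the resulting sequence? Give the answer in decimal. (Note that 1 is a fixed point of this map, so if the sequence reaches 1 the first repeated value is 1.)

65 = (1,2,2)_7 → 1² + 2² + 2² = 1 + 4 + 4 = 9
9 = (1,2)_7 → 1² + 2² = 1 + 4 = 5
5 = (5)_7 → 5² = 25
25 = (3,4)_7 → 3² + 4² = 9 + 16 = 25  — 25 already appeared earlier.

25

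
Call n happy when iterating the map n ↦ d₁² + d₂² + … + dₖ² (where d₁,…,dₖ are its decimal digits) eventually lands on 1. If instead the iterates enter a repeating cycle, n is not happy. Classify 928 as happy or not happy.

not happy

928 → 9² + 2² + 8² = 81 + 4 + 64 = 149
149 → 1² + 4² + 9² = 1 + 16 + 81 = 98
98 → 9² + 8² = 81 + 64 = 145
145 → 1² + 4² + 5² = 1 + 16 + 25 = 42
42 → 4² + 2² = 16 + 4 = 20
20 → 2² + 0² = 4 + 0 = 4
4 → 4² = 16
16 → 1² + 6² = 1 + 36 = 37
37 → 3² + 7² = 9 + 49 = 58
58 → 5² + 8² = 25 + 64 = 89
89 → 8² + 9² = 64 + 81 = 145  — 145 already seen; the sequence cycles without reaching 1.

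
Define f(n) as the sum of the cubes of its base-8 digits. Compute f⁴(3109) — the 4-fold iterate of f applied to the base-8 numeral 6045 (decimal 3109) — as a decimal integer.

197

3109 = (6,0,4,5)_8 → 6³ + 0³ + 4³ + 5³ = 216 + 0 + 64 + 125 = 405
405 = (6,2,5)_8 → 6³ + 2³ + 5³ = 216 + 8 + 125 = 349
349 = (5,3,5)_8 → 5³ + 3³ + 5³ = 125 + 27 + 125 = 277
277 = (4,2,5)_8 → 4³ + 2³ + 5³ = 64 + 8 + 125 = 197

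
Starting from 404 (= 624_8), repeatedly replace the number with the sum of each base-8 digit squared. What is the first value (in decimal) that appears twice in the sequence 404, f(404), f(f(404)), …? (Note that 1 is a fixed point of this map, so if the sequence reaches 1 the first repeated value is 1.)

404 = (6,2,4)_8 → 6² + 2² + 4² = 56
56 = (7,0)_8 → 7² + 0² = 49
49 = (6,1)_8 → 6² + 1² = 37
37 = (4,5)_8 → 4² + 5² = 41
41 = (5,1)_8 → 5² + 1² = 26
26 = (3,2)_8 → 3² + 2² = 13
13 = (1,5)_8 → 1² + 5² = 26  — 26 already appeared earlier.

26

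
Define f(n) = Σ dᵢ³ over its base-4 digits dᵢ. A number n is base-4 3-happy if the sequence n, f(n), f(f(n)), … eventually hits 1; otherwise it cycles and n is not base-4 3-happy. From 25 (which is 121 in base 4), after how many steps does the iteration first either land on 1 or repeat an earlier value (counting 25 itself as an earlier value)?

25 = (1,2,1)_4 → 1³ + 2³ + 1³ = 1 + 8 + 1 = 10
10 = (2,2)_4 → 2³ + 2³ = 8 + 8 = 16
16 = (1,0,0)_4 → 1³ + 0³ + 0³ = 1 + 0 + 0 = 1  — reached 1.
That took 3 steps.

3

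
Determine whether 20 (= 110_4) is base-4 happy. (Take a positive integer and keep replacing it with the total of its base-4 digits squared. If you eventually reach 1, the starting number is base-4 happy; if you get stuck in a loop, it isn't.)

20 = (1,1,0)_4 → 2
2 = (2)_4 → 4
4 = (1,0)_4 → 1  — reached 1.

base-4 happy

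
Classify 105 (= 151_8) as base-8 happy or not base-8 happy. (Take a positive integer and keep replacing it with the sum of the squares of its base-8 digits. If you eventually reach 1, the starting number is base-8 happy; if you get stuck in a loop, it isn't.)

base-8 happy

105 = (1,5,1)_8 → 1² + 5² + 1² = 1 + 25 + 1 = 27
27 = (3,3)_8 → 3² + 3² = 9 + 9 = 18
18 = (2,2)_8 → 2² + 2² = 4 + 4 = 8
8 = (1,0)_8 → 1² + 0² = 1 + 0 = 1  — reached 1.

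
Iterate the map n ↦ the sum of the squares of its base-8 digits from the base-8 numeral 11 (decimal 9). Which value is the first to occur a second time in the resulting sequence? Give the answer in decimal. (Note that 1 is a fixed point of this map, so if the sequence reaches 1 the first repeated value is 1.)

4

9 = (1,1)_8 → 2
2 = (2)_8 → 4
4 = (4)_8 → 16
16 = (2,0)_8 → 4  — 4 already appeared earlier.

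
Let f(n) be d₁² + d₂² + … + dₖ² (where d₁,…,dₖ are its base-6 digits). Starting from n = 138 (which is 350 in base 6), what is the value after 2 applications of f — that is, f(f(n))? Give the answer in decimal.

41

138 = (3,5,0)_6 → 3² + 5² + 0² = 9 + 25 + 0 = 34
34 = (5,4)_6 → 5² + 4² = 25 + 16 = 41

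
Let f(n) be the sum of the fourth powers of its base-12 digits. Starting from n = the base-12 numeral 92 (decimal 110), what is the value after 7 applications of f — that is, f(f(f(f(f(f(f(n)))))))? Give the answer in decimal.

110 = (9,2)_12 → 9⁴ + 2⁴ = 6577
6577 = (3,9,8,1)_12 → 3⁴ + 9⁴ + 8⁴ + 1⁴ = 10739
10739 = (6,2,6,11)_12 → 6⁴ + 2⁴ + 6⁴ + 11⁴ = 17249
17249 = (9,11,9,5)_12 → 9⁴ + 11⁴ + 9⁴ + 5⁴ = 28388
28388 = (1,4,5,1,8)_12 → 1⁴ + 4⁴ + 5⁴ + 1⁴ + 8⁴ = 4979
4979 = (2,10,6,11)_12 → 2⁴ + 10⁴ + 6⁴ + 11⁴ = 25953
25953 = (1,3,0,2,9)_12 → 1⁴ + 3⁴ + 0⁴ + 2⁴ + 9⁴ = 6659

6659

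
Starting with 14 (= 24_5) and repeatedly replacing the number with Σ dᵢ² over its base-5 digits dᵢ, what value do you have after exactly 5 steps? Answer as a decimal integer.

14 = (2,4)_5 → 2² + 4² = 4 + 16 = 20
20 = (4,0)_5 → 4² + 0² = 16 + 0 = 16
16 = (3,1)_5 → 3² + 1² = 9 + 1 = 10
10 = (2,0)_5 → 2² + 0² = 4 + 0 = 4
4 = (4)_5 → 4² = 16

16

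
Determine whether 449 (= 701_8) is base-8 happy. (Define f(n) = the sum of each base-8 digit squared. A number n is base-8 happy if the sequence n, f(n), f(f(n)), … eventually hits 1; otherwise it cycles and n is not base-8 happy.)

not base-8 happy

449 = (7,0,1)_8 → 50
50 = (6,2)_8 → 40
40 = (5,0)_8 → 25
25 = (3,1)_8 → 10
10 = (1,2)_8 → 5
5 = (5)_8 → 25  — 25 already seen; the sequence cycles without reaching 1.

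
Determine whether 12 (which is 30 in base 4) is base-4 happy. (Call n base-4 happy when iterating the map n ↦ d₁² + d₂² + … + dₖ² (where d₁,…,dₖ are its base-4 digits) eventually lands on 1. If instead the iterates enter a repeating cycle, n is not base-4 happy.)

base-4 happy

12 = (3,0)_4 → 3² + 0² = 9
9 = (2,1)_4 → 2² + 1² = 5
5 = (1,1)_4 → 1² + 1² = 2
2 = (2)_4 → 2² = 4
4 = (1,0)_4 → 1² + 0² = 1  — reached 1.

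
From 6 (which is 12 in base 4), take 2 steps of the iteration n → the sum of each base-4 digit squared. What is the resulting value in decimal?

6 = (1,2)_4 → 1² + 2² = 5
5 = (1,1)_4 → 1² + 1² = 2

2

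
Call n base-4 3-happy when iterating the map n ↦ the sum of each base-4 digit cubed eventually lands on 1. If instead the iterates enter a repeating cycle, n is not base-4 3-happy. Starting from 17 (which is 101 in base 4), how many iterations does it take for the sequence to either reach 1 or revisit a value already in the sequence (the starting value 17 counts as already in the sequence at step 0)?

17 = (1,0,1)_4 → 2
2 = (2)_4 → 8
8 = (2,0)_4 → 8  — 8 repeats.
That took 3 steps.

3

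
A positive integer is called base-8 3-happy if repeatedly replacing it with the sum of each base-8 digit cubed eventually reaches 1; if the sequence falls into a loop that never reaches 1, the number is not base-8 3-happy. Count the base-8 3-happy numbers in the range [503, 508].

1

503: 503 → 902 → 433 → 433  — not base-8 3-happy
504: 504 → 686 → 350 → 368 → 341 → 258 → 72 → 2 → 8 → 1  — base-8 3-happy
505: 505 → 687 → 477 → 495 → 811 → 217 → 55 → 559 → 469 → 476 → 434 → 440 → 559  — not base-8 3-happy
506: 506 → 694 → 441 → 560 → 217 → 55 → 559 → 469 → 476 → 434 → 440 → 559  — not base-8 3-happy
507: 507 → 713 → 30 → 243 → 270 → 281 → 92 → 92  — not base-8 3-happy
508: 508 → 750 → 369 → 342 → 349 → 277 → 197 → 152 → 35 → 91 → 55 → 559 → 469 → 476 → 434 → 440 → 559  — not base-8 3-happy
base-8 3-happy: 504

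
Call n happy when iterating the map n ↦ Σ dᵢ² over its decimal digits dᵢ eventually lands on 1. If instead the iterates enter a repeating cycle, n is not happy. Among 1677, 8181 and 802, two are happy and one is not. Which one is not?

1677

1677: 1677 → 135 → 35 → 34 → 25 → 29 → 85 → 89 → 145 → 42 → 20 → 4 → 16 → 37 → 58 → 89  — repeats 89 (not happy)
8181: 8181 → 130 → 10 → 1  — reaches 1 (happy)
802: 802 → 68 → 100 → 1  — reaches 1 (happy)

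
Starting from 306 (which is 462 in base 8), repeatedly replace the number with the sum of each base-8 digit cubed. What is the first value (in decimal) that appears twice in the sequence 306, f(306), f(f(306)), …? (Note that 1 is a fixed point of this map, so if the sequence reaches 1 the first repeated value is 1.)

306 = (4,6,2)_8 → 4³ + 6³ + 2³ = 64 + 216 + 8 = 288
288 = (4,4,0)_8 → 4³ + 4³ + 0³ = 64 + 64 + 0 = 128
128 = (2,0,0)_8 → 2³ + 0³ + 0³ = 8 + 0 + 0 = 8
8 = (1,0)_8 → 1³ + 0³ = 1 + 0 = 1  — reached the fixed point 1.
1 → 1, so 1 is the first repeated value.

1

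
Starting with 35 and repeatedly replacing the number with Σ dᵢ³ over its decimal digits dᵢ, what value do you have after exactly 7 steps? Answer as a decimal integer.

371

35 → 3³ + 5³ = 152
152 → 1³ + 5³ + 2³ = 134
134 → 1³ + 3³ + 4³ = 92
92 → 9³ + 2³ = 737
737 → 7³ + 3³ + 7³ = 713
713 → 7³ + 1³ + 3³ = 371
371 → 3³ + 7³ + 1³ = 371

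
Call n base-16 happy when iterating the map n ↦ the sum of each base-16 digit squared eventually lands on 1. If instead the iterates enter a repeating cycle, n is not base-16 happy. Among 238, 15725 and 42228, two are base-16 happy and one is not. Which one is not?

238: 238 → 392 → 129 → 65 → 17 → 2 → 4 → 16 → 1  — reaches 1 (base-16 happy)
15725: 15725 → 383 → 275 → 11 → 121 → 130 → 68 → 32 → 4 → 16 → 1  — reaches 1 (base-16 happy)
42228: 42228 → 357 → 62 → 205 → 313 → 91 → 146 → 85 → 50 → 13 → 169 → 181 → 146  — repeats 146 (not base-16 happy)

42228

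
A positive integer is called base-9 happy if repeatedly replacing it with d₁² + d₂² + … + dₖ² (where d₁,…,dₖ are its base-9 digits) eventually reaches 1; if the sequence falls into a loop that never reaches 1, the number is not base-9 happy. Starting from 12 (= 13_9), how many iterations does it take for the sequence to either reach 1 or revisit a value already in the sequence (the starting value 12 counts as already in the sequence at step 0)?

6

12 = (1,3)_9 → 1² + 3² = 10
10 = (1,1)_9 → 1² + 1² = 2
2 = (2)_9 → 2² = 4
4 = (4)_9 → 4² = 16
16 = (1,7)_9 → 1² + 7² = 50
50 = (5,5)_9 → 5² + 5² = 50  — 50 repeats.
That took 6 steps.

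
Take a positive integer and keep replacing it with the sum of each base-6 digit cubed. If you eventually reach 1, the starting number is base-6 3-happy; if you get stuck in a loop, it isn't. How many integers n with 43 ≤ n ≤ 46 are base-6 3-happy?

43: 43 → 3 → 27 → 91 → 36 → 1  (reaches 1)
44: 44 → 10 → 65 → 190 → 190  (repeats 190)
45: 45 → 29 → 189 → 153 → 92 → 43 → 3 → 27 → 91 → 36 → 1  (reaches 1)
46: 46 → 66 → 126 → 54 → 28 → 128 → 62 → 73 → 9 → 28  (repeats 28)
base-6 3-happy: 43, 45

2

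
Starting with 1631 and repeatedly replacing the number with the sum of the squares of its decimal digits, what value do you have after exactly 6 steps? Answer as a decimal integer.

89

1631 → 47
47 → 65
65 → 61
61 → 37
37 → 58
58 → 89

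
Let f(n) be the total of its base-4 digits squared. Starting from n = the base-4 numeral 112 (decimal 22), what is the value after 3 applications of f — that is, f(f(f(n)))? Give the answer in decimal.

2

22 = (1,1,2)_4 → 1² + 1² + 2² = 1 + 1 + 4 = 6
6 = (1,2)_4 → 1² + 2² = 1 + 4 = 5
5 = (1,1)_4 → 1² + 1² = 1 + 1 = 2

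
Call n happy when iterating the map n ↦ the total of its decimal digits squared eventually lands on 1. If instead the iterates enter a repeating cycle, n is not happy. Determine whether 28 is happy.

28 → 2² + 8² = 4 + 64 = 68
68 → 6² + 8² = 36 + 64 = 100
100 → 1² + 0² + 0² = 1 + 0 + 0 = 1  — reached 1.

happy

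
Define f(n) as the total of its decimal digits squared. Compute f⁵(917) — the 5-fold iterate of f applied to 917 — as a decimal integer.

16

917 → 9² + 1² + 7² = 131
131 → 1² + 3² + 1² = 11
11 → 1² + 1² = 2
2 → 2² = 4
4 → 4² = 16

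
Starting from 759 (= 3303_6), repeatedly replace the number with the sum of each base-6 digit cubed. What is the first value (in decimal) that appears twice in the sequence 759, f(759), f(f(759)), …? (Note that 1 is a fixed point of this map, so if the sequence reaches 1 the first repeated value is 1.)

1

759 = (3,3,0,3)_6 → 3³ + 3³ + 0³ + 3³ = 81
81 = (2,1,3)_6 → 2³ + 1³ + 3³ = 36
36 = (1,0,0)_6 → 1³ + 0³ + 0³ = 1  — reached the fixed point 1.
1 → 1, so 1 is the first repeated value.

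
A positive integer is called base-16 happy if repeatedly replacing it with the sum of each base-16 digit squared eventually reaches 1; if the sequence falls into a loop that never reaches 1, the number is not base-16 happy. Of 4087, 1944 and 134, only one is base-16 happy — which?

4087: 4087 → 499 → 235 → 317 → 179 → 130 → 68 → 32 → 4 → 16 → 1  — reaches 1 (base-16 happy)
1944: 1944 → 194 → 148 → 97 → 37 → 29 → 170 → 200 → 208 → 169 → 181 → 146 → 85 → 50 → 13 → 169  — repeats 169 (not base-16 happy)
134: 134 → 100 → 52 → 25 → 82 → 29 → 170 → 200 → 208 → 169 → 181 → 146 → 85 → 50 → 13 → 169  — repeats 169 (not base-16 happy)

4087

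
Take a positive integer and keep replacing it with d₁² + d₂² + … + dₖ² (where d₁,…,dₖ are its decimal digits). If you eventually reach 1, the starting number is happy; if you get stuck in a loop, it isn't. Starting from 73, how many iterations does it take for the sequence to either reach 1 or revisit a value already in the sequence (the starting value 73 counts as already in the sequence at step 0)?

73 → 7² + 3² = 58
58 → 5² + 8² = 89
89 → 8² + 9² = 145
145 → 1² + 4² + 5² = 42
42 → 4² + 2² = 20
20 → 2² + 0² = 4
4 → 4² = 16
16 → 1² + 6² = 37
37 → 3² + 7² = 58  — 58 repeats.
That took 9 steps.

9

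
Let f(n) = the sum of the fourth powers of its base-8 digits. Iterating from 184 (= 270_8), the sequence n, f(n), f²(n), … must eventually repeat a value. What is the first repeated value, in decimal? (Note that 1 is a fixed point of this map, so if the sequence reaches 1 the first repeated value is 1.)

184 = (2,7,0)_8 → 2⁴ + 7⁴ + 0⁴ = 2417
2417 = (4,5,6,1)_8 → 4⁴ + 5⁴ + 6⁴ + 1⁴ = 2178
2178 = (4,2,0,2)_8 → 4⁴ + 2⁴ + 0⁴ + 2⁴ = 288
288 = (4,4,0)_8 → 4⁴ + 4⁴ + 0⁴ = 512
512 = (1,0,0,0)_8 → 1⁴ + 0⁴ + 0⁴ + 0⁴ = 1  — reached the fixed point 1.
1 → 1, so 1 is the first repeated value.

1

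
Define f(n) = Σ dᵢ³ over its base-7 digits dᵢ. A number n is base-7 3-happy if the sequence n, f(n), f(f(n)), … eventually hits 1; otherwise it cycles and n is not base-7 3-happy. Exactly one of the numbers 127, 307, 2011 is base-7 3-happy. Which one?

127: 127 → 73 → 55 → 217 → 91 → 217  — repeats 217 (not base-7 3-happy)
307: 307 → 433 → 343 → 1  — reaches 1 (base-7 3-happy)
2011: 2011 → 349 → 217 → 91 → 217  — repeats 217 (not base-7 3-happy)

307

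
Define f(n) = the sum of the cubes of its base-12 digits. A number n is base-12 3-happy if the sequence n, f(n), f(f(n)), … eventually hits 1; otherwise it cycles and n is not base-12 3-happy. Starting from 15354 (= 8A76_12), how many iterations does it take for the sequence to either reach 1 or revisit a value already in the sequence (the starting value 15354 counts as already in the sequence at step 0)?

5

15354 = (8,10,7,6)_12 → 8³ + 10³ + 7³ + 6³ = 512 + 1000 + 343 + 216 = 2071
2071 = (1,2,4,7)_12 → 1³ + 2³ + 4³ + 7³ = 1 + 8 + 64 + 343 = 416
416 = (2,10,8)_12 → 2³ + 10³ + 8³ = 8 + 1000 + 512 = 1520
1520 = (10,6,8)_12 → 10³ + 6³ + 8³ = 1000 + 216 + 512 = 1728
1728 = (1,0,0,0)_12 → 1³ + 0³ + 0³ + 0³ = 1 + 0 + 0 + 0 = 1  — reached 1.
That took 5 steps.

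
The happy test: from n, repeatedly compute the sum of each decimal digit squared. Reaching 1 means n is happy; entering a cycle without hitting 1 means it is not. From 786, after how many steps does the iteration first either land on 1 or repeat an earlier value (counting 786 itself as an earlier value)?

11

786 → 7² + 8² + 6² = 49 + 64 + 36 = 149
149 → 1² + 4² + 9² = 1 + 16 + 81 = 98
98 → 9² + 8² = 81 + 64 = 145
145 → 1² + 4² + 5² = 1 + 16 + 25 = 42
42 → 4² + 2² = 16 + 4 = 20
20 → 2² + 0² = 4 + 0 = 4
4 → 4² = 16
16 → 1² + 6² = 1 + 36 = 37
37 → 3² + 7² = 9 + 49 = 58
58 → 5² + 8² = 25 + 64 = 89
89 → 8² + 9² = 64 + 81 = 145  — 145 repeats.
That took 11 steps.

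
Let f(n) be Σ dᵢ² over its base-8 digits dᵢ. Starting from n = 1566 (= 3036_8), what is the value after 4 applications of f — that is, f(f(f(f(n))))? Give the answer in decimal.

1566 = (3,0,3,6)_8 → 3² + 0² + 3² + 6² = 54
54 = (6,6)_8 → 6² + 6² = 72
72 = (1,1,0)_8 → 1² + 1² + 0² = 2
2 = (2)_8 → 2² = 4

4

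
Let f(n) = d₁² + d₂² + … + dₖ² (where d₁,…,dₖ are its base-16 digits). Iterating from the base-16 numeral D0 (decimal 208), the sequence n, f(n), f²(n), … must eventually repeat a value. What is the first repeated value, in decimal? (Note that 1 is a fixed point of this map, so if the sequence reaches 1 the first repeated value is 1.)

208 = (13,0)_16 → 13² + 0² = 169 + 0 = 169
169 = (10,9)_16 → 10² + 9² = 100 + 81 = 181
181 = (11,5)_16 → 11² + 5² = 121 + 25 = 146
146 = (9,2)_16 → 9² + 2² = 81 + 4 = 85
85 = (5,5)_16 → 5² + 5² = 25 + 25 = 50
50 = (3,2)_16 → 3² + 2² = 9 + 4 = 13
13 = (13)_16 → 13² = 169  — 169 already appeared earlier.

169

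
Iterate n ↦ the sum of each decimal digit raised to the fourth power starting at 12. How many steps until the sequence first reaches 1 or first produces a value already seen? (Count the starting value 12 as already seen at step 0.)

5

12 → 1⁴ + 2⁴ = 1 + 16 = 17
17 → 1⁴ + 7⁴ = 1 + 2401 = 2402
2402 → 2⁴ + 4⁴ + 0⁴ + 2⁴ = 16 + 256 + 0 + 16 = 288
288 → 2⁴ + 8⁴ + 8⁴ = 16 + 4096 + 4096 = 8208
8208 → 8⁴ + 2⁴ + 0⁴ + 8⁴ = 4096 + 16 + 0 + 4096 = 8208  — 8208 repeats.
That took 5 steps.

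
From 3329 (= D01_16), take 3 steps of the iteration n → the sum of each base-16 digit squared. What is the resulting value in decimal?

3329 = (13,0,1)_16 → 170
170 = (10,10)_16 → 200
200 = (12,8)_16 → 208

208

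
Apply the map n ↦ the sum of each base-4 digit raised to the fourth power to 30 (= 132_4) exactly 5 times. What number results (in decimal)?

16

30 = (1,3,2)_4 → 1⁴ + 3⁴ + 2⁴ = 98
98 = (1,2,0,2)_4 → 1⁴ + 2⁴ + 0⁴ + 2⁴ = 33
33 = (2,0,1)_4 → 2⁴ + 0⁴ + 1⁴ = 17
17 = (1,0,1)_4 → 1⁴ + 0⁴ + 1⁴ = 2
2 = (2)_4 → 2⁴ = 16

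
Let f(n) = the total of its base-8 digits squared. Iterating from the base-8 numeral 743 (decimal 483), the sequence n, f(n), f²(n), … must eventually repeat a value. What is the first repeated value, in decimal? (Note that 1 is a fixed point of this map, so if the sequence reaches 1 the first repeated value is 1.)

483 = (7,4,3)_8 → 7² + 4² + 3² = 49 + 16 + 9 = 74
74 = (1,1,2)_8 → 1² + 1² + 2² = 1 + 1 + 4 = 6
6 = (6)_8 → 6² = 36
36 = (4,4)_8 → 4² + 4² = 16 + 16 = 32
32 = (4,0)_8 → 4² + 0² = 16 + 0 = 16
16 = (2,0)_8 → 2² + 0² = 4 + 0 = 4
4 = (4)_8 → 4² = 16  — 16 already appeared earlier.

16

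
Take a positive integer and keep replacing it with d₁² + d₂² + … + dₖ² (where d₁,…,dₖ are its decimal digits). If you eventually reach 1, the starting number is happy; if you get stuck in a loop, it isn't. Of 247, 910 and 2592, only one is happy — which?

247: 247 → 69 → 117 → 51 → 26 → 40 → 16 → 37 → 58 → 89 → 145 → 42 → 20 → 4 → 16  — repeats 16 (not happy)
910: 910 → 82 → 68 → 100 → 1  — reaches 1 (happy)
2592: 2592 → 114 → 18 → 65 → 61 → 37 → 58 → 89 → 145 → 42 → 20 → 4 → 16 → 37  — repeats 37 (not happy)

910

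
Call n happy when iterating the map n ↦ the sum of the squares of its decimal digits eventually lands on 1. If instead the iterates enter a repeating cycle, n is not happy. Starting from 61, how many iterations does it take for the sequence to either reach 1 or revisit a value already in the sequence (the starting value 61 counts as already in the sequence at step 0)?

9

61 → 37
37 → 58
58 → 89
89 → 145
145 → 42
42 → 20
20 → 4
4 → 16
16 → 37  — 37 repeats.
That took 9 steps.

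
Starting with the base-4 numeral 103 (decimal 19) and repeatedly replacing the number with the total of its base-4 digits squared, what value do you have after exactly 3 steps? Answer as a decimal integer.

19 = (1,0,3)_4 → 1² + 0² + 3² = 1 + 0 + 9 = 10
10 = (2,2)_4 → 2² + 2² = 4 + 4 = 8
8 = (2,0)_4 → 2² + 0² = 4 + 0 = 4

4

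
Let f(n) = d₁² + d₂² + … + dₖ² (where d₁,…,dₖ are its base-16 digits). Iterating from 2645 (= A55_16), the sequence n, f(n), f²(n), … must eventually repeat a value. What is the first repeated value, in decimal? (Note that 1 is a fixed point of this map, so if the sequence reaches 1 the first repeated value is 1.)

2645 = (10,5,5)_16 → 10² + 5² + 5² = 100 + 25 + 25 = 150
150 = (9,6)_16 → 9² + 6² = 81 + 36 = 117
117 = (7,5)_16 → 7² + 5² = 49 + 25 = 74
74 = (4,10)_16 → 4² + 10² = 16 + 100 = 116
116 = (7,4)_16 → 7² + 4² = 49 + 16 = 65
65 = (4,1)_16 → 4² + 1² = 16 + 1 = 17
17 = (1,1)_16 → 1² + 1² = 1 + 1 = 2
2 = (2)_16 → 2² = 4
4 = (4)_16 → 4² = 16
16 = (1,0)_16 → 1² + 0² = 1 + 0 = 1  — reached the fixed point 1.
1 → 1, so 1 is the first repeated value.

1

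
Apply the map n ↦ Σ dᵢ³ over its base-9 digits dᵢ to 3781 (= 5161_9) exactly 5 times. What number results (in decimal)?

3781 = (5,1,6,1)_9 → 5³ + 1³ + 6³ + 1³ = 343
343 = (4,2,1)_9 → 4³ + 2³ + 1³ = 73
73 = (8,1)_9 → 8³ + 1³ = 513
513 = (6,3,0)_9 → 6³ + 3³ + 0³ = 243
243 = (3,0,0)_9 → 3³ + 0³ + 0³ = 27

27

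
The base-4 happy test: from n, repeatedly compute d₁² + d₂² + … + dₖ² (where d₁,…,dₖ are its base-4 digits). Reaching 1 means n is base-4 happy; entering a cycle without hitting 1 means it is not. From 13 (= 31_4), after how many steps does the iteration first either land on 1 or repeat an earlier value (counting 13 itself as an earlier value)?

13 = (3,1)_4 → 3² + 1² = 9 + 1 = 10
10 = (2,2)_4 → 2² + 2² = 4 + 4 = 8
8 = (2,0)_4 → 2² + 0² = 4 + 0 = 4
4 = (1,0)_4 → 1² + 0² = 1 + 0 = 1  — reached 1.
That took 4 steps.

4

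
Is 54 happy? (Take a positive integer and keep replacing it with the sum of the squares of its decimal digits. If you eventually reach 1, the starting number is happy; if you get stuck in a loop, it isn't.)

not happy

54 → 5² + 4² = 41
41 → 4² + 1² = 17
17 → 1² + 7² = 50
50 → 5² + 0² = 25
25 → 2² + 5² = 29
29 → 2² + 9² = 85
85 → 8² + 5² = 89
89 → 8² + 9² = 145
145 → 1² + 4² + 5² = 42
42 → 4² + 2² = 20
20 → 2² + 0² = 4
4 → 4² = 16
16 → 1² + 6² = 37
37 → 3² + 7² = 58
58 → 5² + 8² = 89  — 89 already seen; the sequence cycles without reaching 1.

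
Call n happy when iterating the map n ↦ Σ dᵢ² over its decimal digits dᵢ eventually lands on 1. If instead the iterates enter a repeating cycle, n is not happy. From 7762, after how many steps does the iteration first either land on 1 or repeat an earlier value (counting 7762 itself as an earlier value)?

13

7762 → 7² + 7² + 6² + 2² = 49 + 49 + 36 + 4 = 138
138 → 1² + 3² + 8² = 1 + 9 + 64 = 74
74 → 7² + 4² = 49 + 16 = 65
65 → 6² + 5² = 36 + 25 = 61
61 → 6² + 1² = 36 + 1 = 37
37 → 3² + 7² = 9 + 49 = 58
58 → 5² + 8² = 25 + 64 = 89
89 → 8² + 9² = 64 + 81 = 145
145 → 1² + 4² + 5² = 1 + 16 + 25 = 42
42 → 4² + 2² = 16 + 4 = 20
20 → 2² + 0² = 4 + 0 = 4
4 → 4² = 16
16 → 1² + 6² = 1 + 36 = 37  — 37 repeats.
That took 13 steps.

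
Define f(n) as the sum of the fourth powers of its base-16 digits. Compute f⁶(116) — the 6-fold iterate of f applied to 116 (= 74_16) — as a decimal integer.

116 = (7,4)_16 → 7⁴ + 4⁴ = 2657
2657 = (10,6,1)_16 → 10⁴ + 6⁴ + 1⁴ = 11297
11297 = (2,12,2,1)_16 → 2⁴ + 12⁴ + 2⁴ + 1⁴ = 20769
20769 = (5,1,2,1)_16 → 5⁴ + 1⁴ + 2⁴ + 1⁴ = 643
643 = (2,8,3)_16 → 2⁴ + 8⁴ + 3⁴ = 4193
4193 = (1,0,6,1)_16 → 1⁴ + 0⁴ + 6⁴ + 1⁴ = 1298

1298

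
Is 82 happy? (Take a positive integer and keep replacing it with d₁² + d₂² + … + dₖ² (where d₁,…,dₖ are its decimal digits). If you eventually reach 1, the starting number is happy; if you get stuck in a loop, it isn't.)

happy

82 → 8² + 2² = 64 + 4 = 68
68 → 6² + 8² = 36 + 64 = 100
100 → 1² + 0² + 0² = 1 + 0 + 0 = 1  — reached 1.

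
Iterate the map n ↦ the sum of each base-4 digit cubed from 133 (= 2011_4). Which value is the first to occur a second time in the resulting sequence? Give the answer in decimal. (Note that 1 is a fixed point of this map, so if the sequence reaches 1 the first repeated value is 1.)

133 = (2,0,1,1)_4 → 2³ + 0³ + 1³ + 1³ = 10
10 = (2,2)_4 → 2³ + 2³ = 16
16 = (1,0,0)_4 → 1³ + 0³ + 0³ = 1  — reached the fixed point 1.
1 → 1, so 1 is the first repeated value.

1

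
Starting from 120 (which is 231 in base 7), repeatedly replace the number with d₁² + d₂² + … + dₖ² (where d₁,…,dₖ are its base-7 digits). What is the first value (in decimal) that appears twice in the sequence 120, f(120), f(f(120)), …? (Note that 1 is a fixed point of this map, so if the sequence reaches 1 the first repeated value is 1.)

120 = (2,3,1)_7 → 2² + 3² + 1² = 14
14 = (2,0)_7 → 2² + 0² = 4
4 = (4)_7 → 4² = 16
16 = (2,2)_7 → 2² + 2² = 8
8 = (1,1)_7 → 1² + 1² = 2
2 = (2)_7 → 2² = 4  — 4 already appeared earlier.

4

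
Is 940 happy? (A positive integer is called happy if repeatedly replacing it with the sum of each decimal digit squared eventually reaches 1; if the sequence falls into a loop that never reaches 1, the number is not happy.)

happy

940 → 97
97 → 130
130 → 10
10 → 1  — reached 1.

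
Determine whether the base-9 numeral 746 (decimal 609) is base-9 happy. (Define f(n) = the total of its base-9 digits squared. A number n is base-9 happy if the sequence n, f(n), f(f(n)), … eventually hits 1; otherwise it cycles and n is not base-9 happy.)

base-9 happy

609 = (7,4,6)_9 → 7² + 4² + 6² = 101
101 = (1,2,2)_9 → 1² + 2² + 2² = 9
9 = (1,0)_9 → 1² + 0² = 1  — reached 1.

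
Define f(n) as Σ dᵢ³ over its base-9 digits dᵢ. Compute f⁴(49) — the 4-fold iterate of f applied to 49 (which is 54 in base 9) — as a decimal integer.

49 = (5,4)_9 → 5³ + 4³ = 189
189 = (2,3,0)_9 → 2³ + 3³ + 0³ = 35
35 = (3,8)_9 → 3³ + 8³ = 539
539 = (6,5,8)_9 → 6³ + 5³ + 8³ = 853

853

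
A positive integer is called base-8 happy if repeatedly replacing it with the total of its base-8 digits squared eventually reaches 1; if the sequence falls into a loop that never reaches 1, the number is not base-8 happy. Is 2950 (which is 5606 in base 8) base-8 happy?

base-8 happy

2950 = (5,6,0,6)_8 → 5² + 6² + 0² + 6² = 97
97 = (1,4,1)_8 → 1² + 4² + 1² = 18
18 = (2,2)_8 → 2² + 2² = 8
8 = (1,0)_8 → 1² + 0² = 1  — reached 1.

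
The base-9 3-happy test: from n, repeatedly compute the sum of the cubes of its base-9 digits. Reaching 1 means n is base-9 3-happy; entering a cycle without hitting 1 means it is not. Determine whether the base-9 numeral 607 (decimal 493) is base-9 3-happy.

base-9 3-happy

493 = (6,0,7)_9 → 559
559 = (6,8,1)_9 → 729
729 = (1,0,0,0)_9 → 1  — reached 1.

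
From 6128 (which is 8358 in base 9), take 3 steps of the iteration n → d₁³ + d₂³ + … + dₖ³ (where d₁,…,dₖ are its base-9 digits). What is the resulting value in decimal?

126

6128 = (8,3,5,8)_9 → 8³ + 3³ + 5³ + 8³ = 512 + 27 + 125 + 512 = 1176
1176 = (1,5,4,6)_9 → 1³ + 5³ + 4³ + 6³ = 1 + 125 + 64 + 216 = 406
406 = (5,0,1)_9 → 5³ + 0³ + 1³ = 125 + 0 + 1 = 126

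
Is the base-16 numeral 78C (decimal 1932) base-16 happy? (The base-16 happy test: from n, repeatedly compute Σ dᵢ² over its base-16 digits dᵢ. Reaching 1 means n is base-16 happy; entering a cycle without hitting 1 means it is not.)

1932 = (7,8,12)_16 → 7² + 8² + 12² = 257
257 = (1,0,1)_16 → 1² + 0² + 1² = 2
2 = (2)_16 → 2² = 4
4 = (4)_16 → 4² = 16
16 = (1,0)_16 → 1² + 0² = 1  — reached 1.

base-16 happy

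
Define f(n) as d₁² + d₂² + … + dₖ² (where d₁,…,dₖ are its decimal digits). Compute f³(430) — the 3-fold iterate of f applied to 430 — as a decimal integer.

85

430 → 4² + 3² + 0² = 25
25 → 2² + 5² = 29
29 → 2² + 9² = 85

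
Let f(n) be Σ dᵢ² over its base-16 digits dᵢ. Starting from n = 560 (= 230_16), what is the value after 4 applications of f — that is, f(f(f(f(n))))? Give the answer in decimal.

146

560 = (2,3,0)_16 → 2² + 3² + 0² = 4 + 9 + 0 = 13
13 = (13)_16 → 13² = 169
169 = (10,9)_16 → 10² + 9² = 100 + 81 = 181
181 = (11,5)_16 → 11² + 5² = 121 + 25 = 146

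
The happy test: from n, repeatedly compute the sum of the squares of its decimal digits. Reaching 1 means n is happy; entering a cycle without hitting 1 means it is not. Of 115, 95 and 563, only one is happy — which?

115: 115 → 27 → 53 → 34 → 25 → 29 → 85 → 89 → 145 → 42 → 20 → 4 → 16 → 37 → 58 → 89  — repeats 89 (not happy)
95: 95 → 106 → 37 → 58 → 89 → 145 → 42 → 20 → 4 → 16 → 37  — repeats 37 (not happy)
563: 563 → 70 → 49 → 97 → 130 → 10 → 1  — reaches 1 (happy)

563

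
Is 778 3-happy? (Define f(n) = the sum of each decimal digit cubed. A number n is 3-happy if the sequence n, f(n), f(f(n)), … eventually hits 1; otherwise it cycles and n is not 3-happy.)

778 → 7³ + 7³ + 8³ = 343 + 343 + 512 = 1198
1198 → 1³ + 1³ + 9³ + 8³ = 1 + 1 + 729 + 512 = 1243
1243 → 1³ + 2³ + 4³ + 3³ = 1 + 8 + 64 + 27 = 100
100 → 1³ + 0³ + 0³ = 1 + 0 + 0 = 1  — reached 1.

3-happy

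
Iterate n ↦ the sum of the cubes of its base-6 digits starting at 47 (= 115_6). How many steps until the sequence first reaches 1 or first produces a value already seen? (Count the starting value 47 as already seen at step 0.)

12

47 = (1,1,5)_6 → 1³ + 1³ + 5³ = 127
127 = (3,3,1)_6 → 3³ + 3³ + 1³ = 55
55 = (1,3,1)_6 → 1³ + 3³ + 1³ = 29
29 = (4,5)_6 → 4³ + 5³ = 189
189 = (5,1,3)_6 → 5³ + 1³ + 3³ = 153
153 = (4,1,3)_6 → 4³ + 1³ + 3³ = 92
92 = (2,3,2)_6 → 2³ + 3³ + 2³ = 43
43 = (1,1,1)_6 → 1³ + 1³ + 1³ = 3
3 = (3)_6 → 3³ = 27
27 = (4,3)_6 → 4³ + 3³ = 91
91 = (2,3,1)_6 → 2³ + 3³ + 1³ = 36
36 = (1,0,0)_6 → 1³ + 0³ + 0³ = 1  — reached 1.
That took 12 steps.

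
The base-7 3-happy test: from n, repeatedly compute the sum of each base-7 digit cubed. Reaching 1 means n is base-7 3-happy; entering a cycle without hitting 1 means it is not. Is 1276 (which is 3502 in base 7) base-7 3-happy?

not base-7 3-happy

1276 = (3,5,0,2)_7 → 3³ + 5³ + 0³ + 2³ = 27 + 125 + 0 + 8 = 160
160 = (3,1,6)_7 → 3³ + 1³ + 6³ = 27 + 1 + 216 = 244
244 = (4,6,6)_7 → 4³ + 6³ + 6³ = 64 + 216 + 216 = 496
496 = (1,3,0,6)_7 → 1³ + 3³ + 0³ + 6³ = 1 + 27 + 0 + 216 = 244  — 244 already seen; the sequence cycles without reaching 1.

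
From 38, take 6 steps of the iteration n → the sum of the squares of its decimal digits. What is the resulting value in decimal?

38 → 3² + 8² = 9 + 64 = 73
73 → 7² + 3² = 49 + 9 = 58
58 → 5² + 8² = 25 + 64 = 89
89 → 8² + 9² = 64 + 81 = 145
145 → 1² + 4² + 5² = 1 + 16 + 25 = 42
42 → 4² + 2² = 16 + 4 = 20

20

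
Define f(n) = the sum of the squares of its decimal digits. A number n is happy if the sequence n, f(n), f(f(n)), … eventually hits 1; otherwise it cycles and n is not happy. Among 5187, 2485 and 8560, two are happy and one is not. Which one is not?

5187: 5187 → 139 → 91 → 82 → 68 → 100 → 1  — reaches 1 (happy)
2485: 2485 → 109 → 82 → 68 → 100 → 1  — reaches 1 (happy)
8560: 8560 → 125 → 30 → 9 → 81 → 65 → 61 → 37 → 58 → 89 → 145 → 42 → 20 → 4 → 16 → 37  — repeats 37 (not happy)

8560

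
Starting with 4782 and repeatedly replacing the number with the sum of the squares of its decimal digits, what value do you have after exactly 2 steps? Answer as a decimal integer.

4782 → 4² + 7² + 8² + 2² = 133
133 → 1² + 3² + 3² = 19

19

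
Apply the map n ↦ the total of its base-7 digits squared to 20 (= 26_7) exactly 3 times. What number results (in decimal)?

20 = (2,6)_7 → 2² + 6² = 40
40 = (5,5)_7 → 5² + 5² = 50
50 = (1,0,1)_7 → 1² + 0² + 1² = 2

2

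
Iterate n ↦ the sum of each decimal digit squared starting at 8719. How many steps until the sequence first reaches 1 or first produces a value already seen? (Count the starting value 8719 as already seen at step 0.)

15

8719 → 8² + 7² + 1² + 9² = 195
195 → 1² + 9² + 5² = 107
107 → 1² + 0² + 7² = 50
50 → 5² + 0² = 25
25 → 2² + 5² = 29
29 → 2² + 9² = 85
85 → 8² + 5² = 89
89 → 8² + 9² = 145
145 → 1² + 4² + 5² = 42
42 → 4² + 2² = 20
20 → 2² + 0² = 4
4 → 4² = 16
16 → 1² + 6² = 37
37 → 3² + 7² = 58
58 → 5² + 8² = 89  — 89 repeats.
That took 15 steps.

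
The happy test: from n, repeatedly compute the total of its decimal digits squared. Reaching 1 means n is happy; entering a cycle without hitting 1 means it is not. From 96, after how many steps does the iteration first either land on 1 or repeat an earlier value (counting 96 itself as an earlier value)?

13

96 → 9² + 6² = 81 + 36 = 117
117 → 1² + 1² + 7² = 1 + 1 + 49 = 51
51 → 5² + 1² = 25 + 1 = 26
26 → 2² + 6² = 4 + 36 = 40
40 → 4² + 0² = 16 + 0 = 16
16 → 1² + 6² = 1 + 36 = 37
37 → 3² + 7² = 9 + 49 = 58
58 → 5² + 8² = 25 + 64 = 89
89 → 8² + 9² = 64 + 81 = 145
145 → 1² + 4² + 5² = 1 + 16 + 25 = 42
42 → 4² + 2² = 16 + 4 = 20
20 → 2² + 0² = 4 + 0 = 4
4 → 4² = 16  — 16 repeats.
That took 13 steps.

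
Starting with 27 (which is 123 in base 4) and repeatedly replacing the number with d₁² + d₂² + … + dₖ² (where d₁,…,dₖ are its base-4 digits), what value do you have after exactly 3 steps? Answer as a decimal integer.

27 = (1,2,3)_4 → 1² + 2² + 3² = 1 + 4 + 9 = 14
14 = (3,2)_4 → 3² + 2² = 9 + 4 = 13
13 = (3,1)_4 → 3² + 1² = 9 + 1 = 10

10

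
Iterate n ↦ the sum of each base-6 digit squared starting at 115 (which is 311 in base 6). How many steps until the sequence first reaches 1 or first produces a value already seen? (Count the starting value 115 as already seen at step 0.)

115 = (3,1,1)_6 → 3² + 1² + 1² = 9 + 1 + 1 = 11
11 = (1,5)_6 → 1² + 5² = 1 + 25 = 26
26 = (4,2)_6 → 4² + 2² = 16 + 4 = 20
20 = (3,2)_6 → 3² + 2² = 9 + 4 = 13
13 = (2,1)_6 → 2² + 1² = 4 + 1 = 5
5 = (5)_6 → 5² = 25
25 = (4,1)_6 → 4² + 1² = 16 + 1 = 17
17 = (2,5)_6 → 2² + 5² = 4 + 25 = 29
29 = (4,5)_6 → 4² + 5² = 16 + 25 = 41
41 = (1,0,5)_6 → 1² + 0² + 5² = 1 + 0 + 25 = 26  — 26 repeats.
That took 10 steps.

10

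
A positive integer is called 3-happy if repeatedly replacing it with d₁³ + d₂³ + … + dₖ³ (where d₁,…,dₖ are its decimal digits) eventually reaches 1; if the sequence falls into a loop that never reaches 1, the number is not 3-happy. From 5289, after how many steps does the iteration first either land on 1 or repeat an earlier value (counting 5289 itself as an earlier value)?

13

5289 → 5³ + 2³ + 8³ + 9³ = 1374
1374 → 1³ + 3³ + 7³ + 4³ = 435
435 → 4³ + 3³ + 5³ = 216
216 → 2³ + 1³ + 6³ = 225
225 → 2³ + 2³ + 5³ = 141
141 → 1³ + 4³ + 1³ = 66
66 → 6³ + 6³ = 432
432 → 4³ + 3³ + 2³ = 99
99 → 9³ + 9³ = 1458
1458 → 1³ + 4³ + 5³ + 8³ = 702
702 → 7³ + 0³ + 2³ = 351
351 → 3³ + 5³ + 1³ = 153
153 → 1³ + 5³ + 3³ = 153  — 153 repeats.
That took 13 steps.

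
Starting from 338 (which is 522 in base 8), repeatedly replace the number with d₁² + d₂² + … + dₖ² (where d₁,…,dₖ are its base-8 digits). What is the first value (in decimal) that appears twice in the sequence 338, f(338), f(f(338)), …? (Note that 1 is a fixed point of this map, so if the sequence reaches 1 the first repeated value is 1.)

5

338 = (5,2,2)_8 → 5² + 2² + 2² = 33
33 = (4,1)_8 → 4² + 1² = 17
17 = (2,1)_8 → 2² + 1² = 5
5 = (5)_8 → 5² = 25
25 = (3,1)_8 → 3² + 1² = 10
10 = (1,2)_8 → 1² + 2² = 5  — 5 already appeared earlier.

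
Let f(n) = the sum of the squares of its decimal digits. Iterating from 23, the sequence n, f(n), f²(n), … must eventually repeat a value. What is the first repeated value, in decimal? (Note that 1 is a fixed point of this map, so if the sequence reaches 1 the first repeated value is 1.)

23 → 2² + 3² = 13
13 → 1² + 3² = 10
10 → 1² + 0² = 1  — reached the fixed point 1.
1 → 1, so 1 is the first repeated value.

1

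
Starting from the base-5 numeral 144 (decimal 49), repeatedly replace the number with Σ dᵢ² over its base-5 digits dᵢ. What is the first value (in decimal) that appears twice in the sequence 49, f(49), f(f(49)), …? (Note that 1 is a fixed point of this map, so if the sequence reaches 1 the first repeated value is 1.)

49 = (1,4,4)_5 → 33
33 = (1,1,3)_5 → 11
11 = (2,1)_5 → 5
5 = (1,0)_5 → 1  — reached the fixed point 1.
1 → 1, so 1 is the first repeated value.

1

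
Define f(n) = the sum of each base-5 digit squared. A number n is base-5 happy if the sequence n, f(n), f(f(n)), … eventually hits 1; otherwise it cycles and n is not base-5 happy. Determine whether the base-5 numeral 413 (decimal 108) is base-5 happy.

108 = (4,1,3)_5 → 4² + 1² + 3² = 16 + 1 + 9 = 26
26 = (1,0,1)_5 → 1² + 0² + 1² = 1 + 0 + 1 = 2
2 = (2)_5 → 2² = 4
4 = (4)_5 → 4² = 16
16 = (3,1)_5 → 3² + 1² = 9 + 1 = 10
10 = (2,0)_5 → 2² + 0² = 4 + 0 = 4  — 4 already seen; the sequence cycles without reaching 1.

not base-5 happy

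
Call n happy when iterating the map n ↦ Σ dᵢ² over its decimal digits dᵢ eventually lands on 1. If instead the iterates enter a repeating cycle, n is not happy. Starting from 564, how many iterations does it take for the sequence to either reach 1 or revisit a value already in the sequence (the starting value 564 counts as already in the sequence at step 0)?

564 → 5² + 6² + 4² = 25 + 36 + 16 = 77
77 → 7² + 7² = 49 + 49 = 98
98 → 9² + 8² = 81 + 64 = 145
145 → 1² + 4² + 5² = 1 + 16 + 25 = 42
42 → 4² + 2² = 16 + 4 = 20
20 → 2² + 0² = 4 + 0 = 4
4 → 4² = 16
16 → 1² + 6² = 1 + 36 = 37
37 → 3² + 7² = 9 + 49 = 58
58 → 5² + 8² = 25 + 64 = 89
89 → 8² + 9² = 64 + 81 = 145  — 145 repeats.
That took 11 steps.

11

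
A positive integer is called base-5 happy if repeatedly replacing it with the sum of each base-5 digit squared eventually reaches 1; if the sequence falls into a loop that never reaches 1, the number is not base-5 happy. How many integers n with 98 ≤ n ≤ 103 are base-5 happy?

2

98: 98 → 34 → 18 → 18  — not base-5 happy
99: 99 → 41 → 11 → 5 → 1  — base-5 happy
100: 100 → 16 → 10 → 4 → 16  — not base-5 happy
101: 101 → 17 → 13 → 13  — not base-5 happy
102: 102 → 20 → 16 → 10 → 4 → 16  — not base-5 happy
103: 103 → 25 → 1  — base-5 happy
base-5 happy: 99, 103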